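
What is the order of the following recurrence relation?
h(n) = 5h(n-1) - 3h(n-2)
The order is the largest lag k for which h(n-k) appears. Here the deepest term is h(n-2), so the order is 2.

Order 2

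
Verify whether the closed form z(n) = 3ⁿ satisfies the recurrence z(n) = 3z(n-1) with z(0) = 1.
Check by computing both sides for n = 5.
From the recurrence with z(0) = 1:
  z(0) = 1, z(1) = 3, z(2) = 9, z(3) = 27, z(4) = 81, z(5) = 243
  so the recurrence gives z(5) = 243.
From the proposed closed form z(n) = 3ⁿ:
  z(5) = 243.
Both sides give 243 at n = 5, and the initial condition(s) match, so the closed form is consistent.

Yes, the closed form is correct.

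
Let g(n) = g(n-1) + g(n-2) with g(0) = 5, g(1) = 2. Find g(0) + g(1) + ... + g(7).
Computing the sequence terms: 5, 2, 7, 9, 16, 25, 41, 66
Adding these values together:

171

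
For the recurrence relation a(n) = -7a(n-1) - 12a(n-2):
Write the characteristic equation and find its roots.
Substitute a(n) = rⁿ and divide through by rⁿ⁻²: r² + 7r + 12 = 0
Factor: (r + 4)(r + 3) = 0, so r = -4, -3.
General solution: a(n) = A·(-4)ⁿ + B·(-3)ⁿ

Characteristic: r² + 7r + 12 = 0, Roots: r = -4, -3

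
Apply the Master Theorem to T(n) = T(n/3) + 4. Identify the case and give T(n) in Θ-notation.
Master Theorem template: T(n) = a·T(n/b) + f(n).
Here: a=1, b=3, f(n)=4
Compute log_b(a) = log_3(1) = 0.
f(n) = 4 = Θ(1). Case 2: T(n) = Θ(log n).

Case 2: T(n) = Θ(log n)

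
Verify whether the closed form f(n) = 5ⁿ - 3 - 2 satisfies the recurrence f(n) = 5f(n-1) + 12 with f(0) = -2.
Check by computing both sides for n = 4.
From the recurrence with f(0) = -2:
  f(0) = -2, f(1) = 2, f(2) = 22, f(3) = 122, f(4) = 622
  so the recurrence gives f(4) = 622.
From the proposed closed form f(n) = 5ⁿ - 3 - 2:
  f(4) = 620.
The recurrence gives 622 but the closed form gives 620, so the closed form does not satisfy the recurrence.

No, the closed form is incorrect.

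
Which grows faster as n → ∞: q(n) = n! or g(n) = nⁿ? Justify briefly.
Comparing growth rates:
Growth-rate hierarchy: log n ≺ any polynomial ≺ any exponential cⁿ (c>1) ≺ n! ≺ nⁿ.
super-exponential nⁿ dominates factorial asymptotically.

g(n) grows faster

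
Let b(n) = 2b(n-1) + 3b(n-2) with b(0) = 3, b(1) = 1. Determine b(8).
Computing the sequence terms:
3, 1, 11, 25, 83, 241, 731, 2185, 6563

6563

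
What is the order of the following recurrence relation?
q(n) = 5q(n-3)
The order is the largest lag k for which q(n-k) appears. Here the deepest term is q(n-3), so the order is 3.

Order 3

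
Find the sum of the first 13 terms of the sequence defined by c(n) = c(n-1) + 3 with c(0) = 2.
Computing the sequence terms: 2, 5, 8, 11, 14, 17, 20, 23, 26, 29, 32, 35, 38
Adding these values together:

260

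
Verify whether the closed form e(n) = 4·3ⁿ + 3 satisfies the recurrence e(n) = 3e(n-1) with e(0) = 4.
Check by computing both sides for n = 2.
From the recurrence with e(0) = 4:
  e(0) = 4, e(1) = 12, e(2) = 36
  so the recurrence gives e(2) = 36.
From the proposed closed form e(n) = 4·3ⁿ + 3:
  e(2) = 39.
The recurrence gives 36 but the closed form gives 39, so the closed form does not satisfy the recurrence.

No, the closed form is incorrect.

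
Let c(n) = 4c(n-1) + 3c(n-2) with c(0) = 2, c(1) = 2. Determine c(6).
Computing the sequence terms:
2, 2, 14, 62, 290, 1346, 6254

6254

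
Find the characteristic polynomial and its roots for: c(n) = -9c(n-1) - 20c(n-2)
Substitute c(n) = rⁿ and divide through by rⁿ⁻²: r² + 9r + 20 = 0
Factor: (r + 5)(r + 4) = 0, so r = -5, -4.
General solution: c(n) = A·(-5)ⁿ + B·(-4)ⁿ

Characteristic: r² + 9r + 20 = 0, Roots: r = -5, -4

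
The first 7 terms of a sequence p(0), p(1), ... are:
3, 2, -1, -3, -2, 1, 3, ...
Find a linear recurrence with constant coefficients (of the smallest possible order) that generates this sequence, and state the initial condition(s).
Look for the lowest-order linear relation among consecutive terms.
Observation: p(n) - 1·p(n-1) - (-1)·p(n-2) = 0 holds for the shown terms, and no order-1 relation p(n) = α·p(n-1) + β fits.
Check at n=3: 1·-1 + (-1)·2 = -3. ✓

p(n) = p(n-1) - p(n-2), p(0) = 3, p(1) = 2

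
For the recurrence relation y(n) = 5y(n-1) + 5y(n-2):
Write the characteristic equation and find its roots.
Substitute y(n) = rⁿ and divide through by rⁿ⁻²: r² - 5r - 5 = 0
Discriminant: 5² + 4·5 = 45, not a perfect square, so by the quadratic formula r = (5 ± √45)/2.
General solution: y(n) = A·r₁ⁿ + B·r₂ⁿ where r₁,r₂ = (5 ± √45)/2

Characteristic: r² - 5r - 5 = 0, Roots: r = (5 ± √45)/2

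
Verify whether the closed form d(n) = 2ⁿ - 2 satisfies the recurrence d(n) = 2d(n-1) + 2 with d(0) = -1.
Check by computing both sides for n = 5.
From the recurrence with d(0) = -1:
  d(0) = -1, d(1) = 0, d(2) = 2, d(3) = 6, d(4) = 14, d(5) = 30
  so the recurrence gives d(5) = 30.
From the proposed closed form d(n) = 2ⁿ - 2:
  d(5) = 30.
Both sides give 30 at n = 5, and the initial condition(s) match, so the closed form is consistent.

Yes, the closed form is correct.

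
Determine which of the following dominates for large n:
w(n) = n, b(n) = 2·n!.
Comparing growth rates:
Growth-rate hierarchy: log n ≺ any polynomial ≺ any exponential cⁿ (c>1) ≺ n! ≺ nⁿ.
factorial dominates polynomial degree 1 asymptotically.

b(n) grows faster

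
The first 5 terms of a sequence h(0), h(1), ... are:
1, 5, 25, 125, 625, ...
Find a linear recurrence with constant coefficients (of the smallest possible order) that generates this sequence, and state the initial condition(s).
Look for the lowest-order linear relation among consecutive terms.
Observation: each term is 5× the previous.
Check at n=2: 5·5 = 25. ✓

h(n) = 5 × h(n-1), h(0) = 1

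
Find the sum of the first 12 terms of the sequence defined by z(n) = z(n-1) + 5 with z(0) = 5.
Computing the sequence terms: 5, 10, 15, 20, 25, 30, 35, 40, 45, 50, 55, 60
Adding these values together:

390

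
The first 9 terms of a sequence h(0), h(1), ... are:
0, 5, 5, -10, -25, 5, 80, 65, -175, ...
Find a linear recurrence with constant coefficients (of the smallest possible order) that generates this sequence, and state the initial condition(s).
Look for the lowest-order linear relation among consecutive terms.
Observation: h(n) - 1·h(n-1) - (-3)·h(n-2) = 0 holds for the shown terms, and no order-1 relation h(n) = α·h(n-1) + β fits.
Check at n=3: 1·5 + (-3)·5 = -10. ✓

h(n) = h(n-1) - 3h(n-2), h(0) = 0, h(1) = 5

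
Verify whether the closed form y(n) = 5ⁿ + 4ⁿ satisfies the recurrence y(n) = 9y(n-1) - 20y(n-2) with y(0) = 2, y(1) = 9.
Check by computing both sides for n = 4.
From the recurrence with y(0) = 2, y(1) = 9:
  y(0) = 2, y(1) = 9, y(2) = 41, y(3) = 189, y(4) = 881
  so the recurrence gives y(4) = 881.
From the proposed closed form y(n) = 5ⁿ + 4ⁿ:
  y(4) = 881.
Both sides give 881 at n = 4, and the initial condition(s) match, so the closed form is consistent.

Yes, the closed form is correct.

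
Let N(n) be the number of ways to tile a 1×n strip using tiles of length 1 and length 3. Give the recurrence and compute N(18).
Condition on the last tile: it has length 1 (leaving a 1×(n-1) strip) or length 3 (leaving a 1×(n-3) strip), so N(n) = N(n-1) + N(n-3) (order-3 linear recurrence).
For 0 ≤ i < 3 only unit tiles fit, so N(i) = 1.
Iterating the recurrence: N(3) = 2, N(4) = 3, N(5) = 4, N(6) = 6, N(7) = 9, N(8) = 13, N(9) = 19, N(10) = 28, N(11) = 41, N(12) = 60, N(13) = 88, N(14) = 129, N(15) = 189, N(16) = 277, N(17) = 406, N(18) = 595.

N(n) = N(n-1) + N(n-3), with N(i) = 1 for 0 ≤ i < 3; N(18) = 595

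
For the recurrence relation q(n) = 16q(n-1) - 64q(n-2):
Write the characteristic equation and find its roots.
Substitute q(n) = rⁿ and divide through by rⁿ⁻²: r² - 16r + 64 = 0
Factor: (r - 8)² = 0, so r = 8 (double root).
General solution: q(n) = (A + Bn)·8ⁿ

Characteristic: r² - 16r + 64 = 0, Roots: r = 8 (double root)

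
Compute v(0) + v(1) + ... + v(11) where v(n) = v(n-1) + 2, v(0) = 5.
Computing the sequence terms: 5, 7, 9, 11, 13, 15, 17, 19, 21, 23, 25, 27
Adding these values together:

192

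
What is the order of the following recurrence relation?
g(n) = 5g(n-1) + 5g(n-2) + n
The order is the largest lag k for which g(n-k) appears. Here the deepest term is g(n-2) (the n term is non-homogeneous and does not affect the order), so the order is 2.

Order 2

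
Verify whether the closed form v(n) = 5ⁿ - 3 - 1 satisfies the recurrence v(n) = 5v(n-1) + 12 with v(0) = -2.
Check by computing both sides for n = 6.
From the recurrence with v(0) = -2:
  v(0) = -2, v(1) = 2, v(2) = 22, v(3) = 122, v(4) = 622, v(5) = 3122, v(6) = 15622
  so the recurrence gives v(6) = 15622.
From the proposed closed form v(n) = 5ⁿ - 3 - 1:
  v(6) = 15621.
The recurrence gives 15622 but the closed form gives 15621, so the closed form does not satisfy the recurrence.

No, the closed form is incorrect.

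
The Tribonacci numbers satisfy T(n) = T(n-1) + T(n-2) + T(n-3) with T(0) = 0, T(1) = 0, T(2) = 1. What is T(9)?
Computing the sequence terms:
0, 0, 1, 1, 2, 4, 7, 13, 24, 44

44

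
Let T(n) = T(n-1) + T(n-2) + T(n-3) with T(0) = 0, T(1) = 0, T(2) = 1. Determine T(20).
Computing the sequence terms:
0, 0, 1, 1, 2, 4, 7, 13, 24, 44, 81, 149, 274, 504, 927, 1705, 3136, 5768, 10609, 19513, 35890

35890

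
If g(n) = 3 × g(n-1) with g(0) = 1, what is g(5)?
Computing step by step:
g(0) = 1
g(1) = 3 × 1 = 3
g(2) = 3 × 3 = 9
g(3) = 3 × 9 = 27
g(4) = 3 × 27 = 81
g(5) = 3 × 81 = 243

243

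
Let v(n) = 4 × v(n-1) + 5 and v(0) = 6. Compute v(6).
Computing step by step:
v(0) = 6
v(1) = 4 × 6 + 5 = 29
v(2) = 4 × 29 + 5 = 121
v(3) = 4 × 121 + 5 = 489
v(4) = 4 × 489 + 5 = 1961
v(5) = 4 × 1961 + 5 = 7849
v(6) = 4 × 7849 + 5 = 31401

31401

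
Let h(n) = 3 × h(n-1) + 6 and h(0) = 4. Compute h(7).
Computing step by step:
h(0) = 4
h(1) = 3 × 4 + 6 = 18
h(2) = 3 × 18 + 6 = 60
h(3) = 3 × 60 + 6 = 186
h(4) = 3 × 186 + 6 = 564
h(5) = 3 × 564 + 6 = 1698
h(6) = 3 × 1698 + 6 = 5100
h(7) = 3 × 5100 + 6 = 15306

15306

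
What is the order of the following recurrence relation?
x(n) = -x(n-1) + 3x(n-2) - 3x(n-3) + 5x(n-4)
The order is the largest lag k for which x(n-k) appears. Here the deepest term is x(n-4), so the order is 4.

Order 4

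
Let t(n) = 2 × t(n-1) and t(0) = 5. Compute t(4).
Computing step by step:
t(0) = 5
t(1) = 2 × 5 = 10
t(2) = 2 × 10 = 20
t(3) = 2 × 20 = 40
t(4) = 2 × 40 = 80

80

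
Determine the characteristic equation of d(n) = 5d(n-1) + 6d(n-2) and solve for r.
Substitute d(n) = rⁿ and divide through by rⁿ⁻²: r² - 5r - 6 = 0
Factor: (r - 6)(r + 1) = 0, so r = 6, -1.
General solution: d(n) = A·6ⁿ + B·(-1)ⁿ

Characteristic: r² - 5r - 6 = 0, Roots: r = 6, -1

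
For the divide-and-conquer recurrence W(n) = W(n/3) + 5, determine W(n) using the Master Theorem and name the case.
Master Theorem template: W(n) = a·W(n/b) + f(n).
Here: a=1, b=3, f(n)=5
Compute log_b(a) = log_3(1) = 0.
f(n) = 5 = Θ(1). Case 2: W(n) = Θ(log n).

Case 2: W(n) = Θ(log n)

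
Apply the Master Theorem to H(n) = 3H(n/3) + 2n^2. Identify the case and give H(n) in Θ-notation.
Master Theorem template: H(n) = a·H(n/b) + f(n).
Here: a=3, b=3, f(n)=2n^2
Compute log_b(a) = log_3(3) = 1.
f(n) = 2n^2 = Ω(n^(1+ε)) with ε = 1, and the regularity condition holds (a·f(n/b) = (a/b^2)·f(n) with a/b^2 = 3^-1 < 1). Case 3: H(n) = Θ(f(n)) = Θ(n^2).

Case 3: H(n) = Θ(n^2)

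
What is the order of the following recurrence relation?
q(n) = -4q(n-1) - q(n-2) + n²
The order is the largest lag k for which q(n-k) appears. Here the deepest term is q(n-2) (the n² term is non-homogeneous and does not affect the order), so the order is 2.

Order 2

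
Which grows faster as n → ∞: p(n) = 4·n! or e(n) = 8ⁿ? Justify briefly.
Comparing growth rates:
Growth-rate hierarchy: log n ≺ any polynomial ≺ any exponential cⁿ (c>1) ≺ n! ≺ nⁿ.
factorial dominates exponential base 8 asymptotically.

p(n) grows faster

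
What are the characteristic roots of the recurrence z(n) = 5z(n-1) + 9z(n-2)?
Substitute z(n) = rⁿ and divide through by rⁿ⁻²: r² - 5r - 9 = 0
Discriminant: 5² + 4·9 = 61, not a perfect square, so by the quadratic formula r = (5 ± √61)/2.
General solution: z(n) = A·r₁ⁿ + B·r₂ⁿ where r₁,r₂ = (5 ± √61)/2

Characteristic: r² - 5r - 9 = 0, Roots: r = (5 ± √61)/2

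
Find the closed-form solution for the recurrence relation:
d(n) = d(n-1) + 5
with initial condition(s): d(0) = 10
Recurrence: d(n) = d(n-1) + 5, initial: d(0) = 10.
Each step adds 5, so d(n) = d(0) + 5n = 5n + 10.

d(n) = 5n + 10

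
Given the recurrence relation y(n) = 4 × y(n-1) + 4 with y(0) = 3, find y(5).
Computing step by step:
y(0) = 3
y(1) = 4 × 3 + 4 = 16
y(2) = 4 × 16 + 4 = 68
y(3) = 4 × 68 + 4 = 276
y(4) = 4 × 276 + 4 = 1108
y(5) = 4 × 1108 + 4 = 4436

4436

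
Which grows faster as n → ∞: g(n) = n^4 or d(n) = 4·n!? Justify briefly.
Comparing growth rates:
Growth-rate hierarchy: log n ≺ any polynomial ≺ any exponential cⁿ (c>1) ≺ n! ≺ nⁿ.
factorial dominates polynomial degree 4 asymptotically.

d(n) grows faster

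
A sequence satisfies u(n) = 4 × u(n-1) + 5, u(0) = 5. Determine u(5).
Computing step by step:
u(0) = 5
u(1) = 4 × 5 + 5 = 25
u(2) = 4 × 25 + 5 = 105
u(3) = 4 × 105 + 5 = 425
u(4) = 4 × 425 + 5 = 1705
u(5) = 4 × 1705 + 5 = 6825

6825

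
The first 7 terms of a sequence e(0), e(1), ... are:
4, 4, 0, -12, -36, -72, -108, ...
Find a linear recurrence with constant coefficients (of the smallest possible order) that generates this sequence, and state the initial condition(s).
Look for the lowest-order linear relation among consecutive terms.
Observation: e(n) - 3·e(n-1) - (-3)·e(n-2) = 0 holds for the shown terms, and no order-1 relation e(n) = α·e(n-1) + β fits.
Check at n=3: 3·0 + (-3)·4 = -12. ✓

e(n) = 3e(n-1) - 3e(n-2), e(0) = 4, e(1) = 4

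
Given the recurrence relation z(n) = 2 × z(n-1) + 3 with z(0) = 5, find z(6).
Computing step by step:
z(0) = 5
z(1) = 2 × 5 + 3 = 13
z(2) = 2 × 13 + 3 = 29
z(3) = 2 × 29 + 3 = 61
z(4) = 2 × 61 + 3 = 125
z(5) = 2 × 125 + 3 = 253
z(6) = 2 × 253 + 3 = 509

509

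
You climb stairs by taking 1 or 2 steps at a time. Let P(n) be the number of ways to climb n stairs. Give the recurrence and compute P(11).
Condition on the size of the last step (1 to 2): before it there were n-1, …, n-2 stairs climbed, and these cases are disjoint, so P(n) = P(n-1) + P(n-2) (Fibonacci-type sequence).
Initial conditions by direct count (compositions of i into parts ≤ 2): P(1) = 1; P(2) = 2.
Iterating the recurrence: P(3) = 3, P(4) = 5, P(5) = 8, P(6) = 13, P(7) = 21, P(8) = 34, P(9) = 55, P(10) = 89, P(11) = 144.

P(n) = P(n-1) + P(n-2), P(1) = 1, P(2) = 2; P(11) = 144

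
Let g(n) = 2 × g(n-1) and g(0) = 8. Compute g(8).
Computing step by step:
g(0) = 8
g(1) = 2 × 8 = 16
g(2) = 2 × 16 = 32
g(3) = 2 × 32 = 64
g(4) = 2 × 64 = 128
g(5) = 2 × 128 = 256
g(6) = 2 × 256 = 512
g(7) = 2 × 512 = 1024
g(8) = 2 × 1024 = 2048

2048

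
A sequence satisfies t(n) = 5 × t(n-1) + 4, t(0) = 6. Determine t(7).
Computing step by step:
t(0) = 6
t(1) = 5 × 6 + 4 = 34
t(2) = 5 × 34 + 4 = 174
t(3) = 5 × 174 + 4 = 874
t(4) = 5 × 874 + 4 = 4374
t(5) = 5 × 4374 + 4 = 21874
t(6) = 5 × 21874 + 4 = 109374
t(7) = 5 × 109374 + 4 = 546874

546874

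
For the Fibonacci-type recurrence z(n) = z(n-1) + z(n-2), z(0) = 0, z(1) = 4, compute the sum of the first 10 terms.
Computing the sequence terms: 0, 4, 4, 8, 12, 20, 32, 52, 84, 136
Adding these values together:

352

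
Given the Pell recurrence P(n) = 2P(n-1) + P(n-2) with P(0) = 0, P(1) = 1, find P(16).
Computing the sequence terms:
0, 1, 2, 5, 12, 29, 70, 169, 408, 985, 2378, 5741, 13860, 33461, 80782, 195025, 470832

470832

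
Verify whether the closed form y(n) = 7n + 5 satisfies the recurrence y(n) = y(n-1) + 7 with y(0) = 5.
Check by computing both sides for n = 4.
From the recurrence with y(0) = 5:
  y(0) = 5, y(1) = 12, y(2) = 19, y(3) = 26, y(4) = 33
  so the recurrence gives y(4) = 33.
From the proposed closed form y(n) = 7n + 5:
  y(4) = 33.
Both sides give 33 at n = 4, and the initial condition(s) match, so the closed form is consistent.

Yes, the closed form is correct.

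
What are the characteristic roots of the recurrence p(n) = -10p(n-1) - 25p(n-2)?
Substitute p(n) = rⁿ and divide through by rⁿ⁻²: r² + 10r + 25 = 0
Factor: (r + 5)² = 0, so r = -5 (double root).
General solution: p(n) = (A + Bn)·(-5)ⁿ

Characteristic: r² + 10r + 25 = 0, Roots: r = -5 (double root)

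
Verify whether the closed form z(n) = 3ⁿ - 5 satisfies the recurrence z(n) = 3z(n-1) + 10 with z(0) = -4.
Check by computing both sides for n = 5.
From the recurrence with z(0) = -4:
  z(0) = -4, z(1) = -2, z(2) = 4, z(3) = 22, z(4) = 76, z(5) = 238
  so the recurrence gives z(5) = 238.
From the proposed closed form z(n) = 3ⁿ - 5:
  z(5) = 238.
Both sides give 238 at n = 5, and the initial condition(s) match, so the closed form is consistent.

Yes, the closed form is correct.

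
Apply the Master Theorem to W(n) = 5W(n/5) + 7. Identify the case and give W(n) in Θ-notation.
Master Theorem template: W(n) = a·W(n/b) + f(n).
Here: a=5, b=5, f(n)=7
Compute log_b(a) = log_5(5) = 1.
f(n) = 7 = O(n^(1-ε)) with ε = 1. Case 1: W(n) = Θ(n^log_b(a)) = Θ(n).

Case 1: W(n) = Θ(n)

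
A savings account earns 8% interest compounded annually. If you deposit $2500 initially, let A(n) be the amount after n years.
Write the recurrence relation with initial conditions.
Each year the balance grows by 8%, i.e. is multiplied by 1 + 8/100 = 1.08, so A(n) = 1.08 × A(n-1). The initial deposit gives A(0) = 2500.
Unrolling gives the closed form A(n) = 2500 × (1.08)ⁿ.

A(n) = 1.08 × A(n-1), A(0) = 2500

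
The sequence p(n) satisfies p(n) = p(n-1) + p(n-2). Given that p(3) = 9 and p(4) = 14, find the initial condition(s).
Work backwards using p(k) = p(k+2) - p(k+1):
p(2) = p(4) - p(3) = 14 - 9 = 5
p(1) = p(3) - p(2) = 9 - 5 = 4
p(0) = p(2) - p(1) = 5 - 4 = 1

p(0) = 1, p(1) = 4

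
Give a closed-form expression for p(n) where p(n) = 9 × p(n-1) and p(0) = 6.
Recurrence: p(n) = 9 × p(n-1), initial: p(0) = 6.
Each term is 9 times the previous, so this is geometric with ratio 9. After n steps: p(n) = p(0)·9ⁿ = 6·9ⁿ.

p(n) = 6·9ⁿ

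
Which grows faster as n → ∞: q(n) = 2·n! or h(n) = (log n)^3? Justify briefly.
Comparing growth rates:
Growth-rate hierarchy: log n ≺ any polynomial ≺ any exponential cⁿ (c>1) ≺ n! ≺ nⁿ.
factorial dominates polylogarithmic (log n)^3 asymptotically.

q(n) grows faster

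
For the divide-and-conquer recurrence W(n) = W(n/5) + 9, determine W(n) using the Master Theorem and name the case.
Master Theorem template: W(n) = a·W(n/b) + f(n).
Here: a=1, b=5, f(n)=9
Compute log_b(a) = log_5(1) = 0.
f(n) = 9 = Θ(1). Case 2: W(n) = Θ(log n).

Case 2: W(n) = Θ(log n)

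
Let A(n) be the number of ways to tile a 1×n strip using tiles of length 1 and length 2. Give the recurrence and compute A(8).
Condition on the last tile: it has length 1 (leaving a 1×(n-1) strip) or length 2 (leaving a 1×(n-2) strip), so A(n) = A(n-1) + A(n-2) (order-2 linear recurrence).
For 0 ≤ i < 2 only unit tiles fit, so A(i) = 1.
Iterating the recurrence: A(2) = 2, A(3) = 3, A(4) = 5, A(5) = 8, A(6) = 13, A(7) = 21, A(8) = 34.

A(n) = A(n-1) + A(n-2), with A(i) = 1 for 0 ≤ i < 2; A(8) = 34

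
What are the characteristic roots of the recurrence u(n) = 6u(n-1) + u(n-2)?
Substitute u(n) = rⁿ and divide through by rⁿ⁻²: r² - 6r - 1 = 0
Discriminant: 6² + 4·1 = 40, not a perfect square, so by the quadratic formula r = (6 ± √40)/2.
General solution: u(n) = A·r₁ⁿ + B·r₂ⁿ where r₁,r₂ = (6 ± √40)/2

Characteristic: r² - 6r - 1 = 0, Roots: r = (6 ± √40)/2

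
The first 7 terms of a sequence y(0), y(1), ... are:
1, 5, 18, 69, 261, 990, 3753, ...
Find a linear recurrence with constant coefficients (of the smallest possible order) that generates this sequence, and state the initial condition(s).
Look for the lowest-order linear relation among consecutive terms.
Observation: y(n) - 3·y(n-1) - (3)·y(n-2) = 0 holds for the shown terms, and no order-1 relation y(n) = α·y(n-1) + β fits.
Check at n=3: 3·18 + (3)·5 = 69. ✓

y(n) = 3y(n-1) + 3y(n-2), y(0) = 1, y(1) = 5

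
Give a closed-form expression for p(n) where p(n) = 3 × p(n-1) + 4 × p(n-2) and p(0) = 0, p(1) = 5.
Recurrence: p(n) = 3 × p(n-1) + 4 × p(n-2), initial: p(0) = 0, p(1) = 5.
Characteristic equation: r² - 3r - 4 = 0, which factors as (r - 4)(r + 1) = 0, so r = 4, -1. General solution p(n) = A·4ⁿ + B·(-1)ⁿ. From p(0) = 0: A + B = 0. From p(1) = 5: 4A - 1B = 5. Solving gives A = 1, B = -1.

p(n) = 4ⁿ - (-1)ⁿ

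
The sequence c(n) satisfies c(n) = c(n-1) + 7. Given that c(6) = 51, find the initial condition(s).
c(6) = c(0) + 6·7, so c(0) = 51 - 42 = 9.

c(0) = 9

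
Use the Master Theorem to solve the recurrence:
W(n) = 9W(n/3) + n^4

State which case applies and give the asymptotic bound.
Master Theorem template: W(n) = a·W(n/b) + f(n).
Here: a=9, b=3, f(n)=n^4
Compute log_b(a) = log_3(9) = 2.
f(n) = n^4 = Ω(n^(2+ε)) with ε = 2, and the regularity condition holds (a·f(n/b) = (a/b^4)·f(n) with a/b^4 = 3^-2 < 1). Case 3: W(n) = Θ(f(n)) = Θ(n^4).

Case 3: W(n) = Θ(n^4)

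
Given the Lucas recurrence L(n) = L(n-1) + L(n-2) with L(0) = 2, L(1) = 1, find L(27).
Computing the sequence terms:
2, 1, 3, 4, 7, 11, 18, 29, 47, 76, 123, 199, 322, 521, 843, 1364, 2207, 3571, 5778, 9349, 15127, 24476, 39603, 64079, 103682, 167761, 271443, 439204

439204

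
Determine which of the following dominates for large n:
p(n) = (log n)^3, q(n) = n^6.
Comparing growth rates:
Growth-rate hierarchy: log n ≺ any polynomial ≺ any exponential cⁿ (c>1) ≺ n! ≺ nⁿ.
polynomial degree 6 dominates polylogarithmic (log n)^3 asymptotically.

q(n) grows faster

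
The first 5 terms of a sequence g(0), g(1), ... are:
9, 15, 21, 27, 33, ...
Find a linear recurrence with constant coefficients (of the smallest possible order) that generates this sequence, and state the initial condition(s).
Look for the lowest-order linear relation among consecutive terms.
Observation: consecutive differences are constant (= 6).
Check at n=2: 1·15 + 6 = 21. ✓

g(n) = g(n-1) + 6, g(0) = 9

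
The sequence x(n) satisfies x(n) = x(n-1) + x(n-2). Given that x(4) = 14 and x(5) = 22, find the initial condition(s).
Work backwards using x(k) = x(k+2) - x(k+1):
x(3) = x(5) - x(4) = 22 - 14 = 8
x(2) = x(4) - x(3) = 14 - 8 = 6
x(1) = x(3) - x(2) = 8 - 6 = 2
x(0) = x(2) - x(1) = 6 - 2 = 4

x(0) = 4, x(1) = 2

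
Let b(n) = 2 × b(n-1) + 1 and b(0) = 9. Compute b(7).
Computing step by step:
b(0) = 9
b(1) = 2 × 9 + 1 = 19
b(2) = 2 × 19 + 1 = 39
b(3) = 2 × 39 + 1 = 79
b(4) = 2 × 79 + 1 = 159
b(5) = 2 × 159 + 1 = 319
b(6) = 2 × 319 + 1 = 639
b(7) = 2 × 639 + 1 = 1279

1279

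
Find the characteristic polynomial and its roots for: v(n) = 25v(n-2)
Substitute v(n) = rⁿ and divide through by rⁿ⁻²: r² - 25 = 0
Factor: (r + 5)(r - 5) = 0, so r = -5, 5.
General solution: v(n) = A·(-5)ⁿ + B·5ⁿ

Characteristic: r² - 25 = 0, Roots: r = -5, 5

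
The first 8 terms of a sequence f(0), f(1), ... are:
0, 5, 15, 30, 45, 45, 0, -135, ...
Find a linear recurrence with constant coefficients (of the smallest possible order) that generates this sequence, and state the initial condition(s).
Look for the lowest-order linear relation among consecutive terms.
Observation: f(n) - 3·f(n-1) - (-3)·f(n-2) = 0 holds for the shown terms, and no order-1 relation f(n) = α·f(n-1) + β fits.
Check at n=3: 3·15 + (-3)·5 = 30. ✓

f(n) = 3f(n-1) - 3f(n-2), f(0) = 0, f(1) = 5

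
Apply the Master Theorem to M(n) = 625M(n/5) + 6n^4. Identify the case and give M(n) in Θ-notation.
Master Theorem template: M(n) = a·M(n/b) + f(n).
Here: a=625, b=5, f(n)=6n^4
Compute log_b(a) = log_5(625) = 4.
f(n) = 6n^4 = Θ(n^4). Case 2: M(n) = Θ(n^4 log n).

Case 2: M(n) = Θ(n^4 log n)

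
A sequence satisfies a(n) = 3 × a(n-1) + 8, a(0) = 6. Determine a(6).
Computing step by step:
a(0) = 6
a(1) = 3 × 6 + 8 = 26
a(2) = 3 × 26 + 8 = 86
a(3) = 3 × 86 + 8 = 266
a(4) = 3 × 266 + 8 = 806
a(5) = 3 × 806 + 8 = 2426
a(6) = 3 × 2426 + 8 = 7286

7286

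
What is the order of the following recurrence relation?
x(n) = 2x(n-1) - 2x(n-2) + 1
The order is the largest lag k for which x(n-k) appears. Here the deepest term is x(n-2) (the 1 term is non-homogeneous and does not affect the order), so the order is 2.

Order 2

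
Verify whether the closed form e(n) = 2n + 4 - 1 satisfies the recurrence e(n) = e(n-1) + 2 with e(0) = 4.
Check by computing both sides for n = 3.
From the recurrence with e(0) = 4:
  e(0) = 4, e(1) = 6, e(2) = 8, e(3) = 10
  so the recurrence gives e(3) = 10.
From the proposed closed form e(n) = 2n + 4 - 1:
  e(3) = 9.
The recurrence gives 10 but the closed form gives 9, so the closed form does not satisfy the recurrence.

No, the closed form is incorrect.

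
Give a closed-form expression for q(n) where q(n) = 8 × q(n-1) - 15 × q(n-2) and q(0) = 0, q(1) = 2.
Recurrence: q(n) = 8 × q(n-1) - 15 × q(n-2), initial: q(0) = 0, q(1) = 2.
Characteristic equation: r² - 8r + 15 = 0, which factors as (r - 5)(r - 3) = 0, so r = 5, 3. General solution q(n) = A·5ⁿ + B·3ⁿ. From q(0) = 0: A + B = 0. From q(1) = 2: 5A + 3B = 2. Solving gives A = 1, B = -1.

q(n) = 5ⁿ - 3ⁿ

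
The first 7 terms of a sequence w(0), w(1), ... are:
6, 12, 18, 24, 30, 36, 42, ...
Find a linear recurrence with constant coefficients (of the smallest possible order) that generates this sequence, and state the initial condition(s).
Look for the lowest-order linear relation among consecutive terms.
Observation: consecutive differences are constant (= 6).
Check at n=2: 1·12 + 6 = 18. ✓

w(n) = w(n-1) + 6, w(0) = 6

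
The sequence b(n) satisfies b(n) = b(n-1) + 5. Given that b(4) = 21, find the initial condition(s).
b(4) = b(0) + 4·5, so b(0) = 21 - 20 = 1.

b(0) = 1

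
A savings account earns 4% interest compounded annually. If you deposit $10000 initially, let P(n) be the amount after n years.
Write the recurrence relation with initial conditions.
Each year the balance grows by 4%, i.e. is multiplied by 1 + 4/100 = 1.04, so P(n) = 1.04 × P(n-1). The initial deposit gives P(0) = 10000.
Unrolling gives the closed form P(n) = 10000 × (1.04)ⁿ.

P(n) = 1.04 × P(n-1), P(0) = 10000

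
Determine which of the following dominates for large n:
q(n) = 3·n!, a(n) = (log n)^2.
Comparing growth rates:
Growth-rate hierarchy: log n ≺ any polynomial ≺ any exponential cⁿ (c>1) ≺ n! ≺ nⁿ.
factorial dominates polylogarithmic (log n)^2 asymptotically.

q(n) grows faster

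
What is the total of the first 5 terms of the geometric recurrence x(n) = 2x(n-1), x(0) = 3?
Computing the sequence terms: 3, 6, 12, 24, 48
Adding these values together:

93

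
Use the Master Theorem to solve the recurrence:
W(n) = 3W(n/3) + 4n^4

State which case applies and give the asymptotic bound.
Master Theorem template: W(n) = a·W(n/b) + f(n).
Here: a=3, b=3, f(n)=4n^4
Compute log_b(a) = log_3(3) = 1.
f(n) = 4n^4 = Ω(n^(1+ε)) with ε = 3, and the regularity condition holds (a·f(n/b) = (a/b^4)·f(n) with a/b^4 = 3^-3 < 1). Case 3: W(n) = Θ(f(n)) = Θ(n^4).

Case 3: W(n) = Θ(n^4)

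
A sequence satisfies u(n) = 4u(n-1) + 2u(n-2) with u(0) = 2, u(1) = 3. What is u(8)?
Computing the sequence terms:
2, 3, 16, 70, 312, 1388, 6176, 27480, 122272

122272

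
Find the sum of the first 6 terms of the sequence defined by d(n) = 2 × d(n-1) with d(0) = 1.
Computing the sequence terms: 1, 2, 4, 8, 16, 32
Adding these values together:

63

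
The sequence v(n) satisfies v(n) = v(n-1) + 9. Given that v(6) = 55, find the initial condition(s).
v(6) = v(0) + 6·9, so v(0) = 55 - 54 = 1.

v(0) = 1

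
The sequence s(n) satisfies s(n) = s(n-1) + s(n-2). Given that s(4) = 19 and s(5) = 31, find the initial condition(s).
Work backwards using s(k) = s(k+2) - s(k+1):
s(3) = s(5) - s(4) = 31 - 19 = 12
s(2) = s(4) - s(3) = 19 - 12 = 7
s(1) = s(3) - s(2) = 12 - 7 = 5
s(0) = s(2) - s(1) = 7 - 5 = 2

s(0) = 2, s(1) = 5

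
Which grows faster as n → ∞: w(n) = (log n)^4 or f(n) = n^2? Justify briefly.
Comparing growth rates:
Growth-rate hierarchy: log n ≺ any polynomial ≺ any exponential cⁿ (c>1) ≺ n! ≺ nⁿ.
polynomial degree 2 dominates polylogarithmic (log n)^4 asymptotically.

f(n) grows faster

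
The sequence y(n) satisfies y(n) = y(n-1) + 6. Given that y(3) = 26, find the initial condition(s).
y(3) = y(0) + 3·6, so y(0) = 26 - 18 = 8.

y(0) = 8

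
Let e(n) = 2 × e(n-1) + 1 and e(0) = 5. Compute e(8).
Computing step by step:
e(0) = 5
e(1) = 2 × 5 + 1 = 11
e(2) = 2 × 11 + 1 = 23
e(3) = 2 × 23 + 1 = 47
e(4) = 2 × 47 + 1 = 95
e(5) = 2 × 95 + 1 = 191
e(6) = 2 × 191 + 1 = 383
e(7) = 2 × 383 + 1 = 767
e(8) = 2 × 767 + 1 = 1535

1535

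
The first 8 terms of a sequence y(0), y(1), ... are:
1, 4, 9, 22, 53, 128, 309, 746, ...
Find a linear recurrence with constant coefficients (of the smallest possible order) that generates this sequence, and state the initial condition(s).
Look for the lowest-order linear relation among consecutive terms.
Observation: y(n) - 2·y(n-1) - (1)·y(n-2) = 0 holds for the shown terms, and no order-1 relation y(n) = α·y(n-1) + β fits.
Check at n=3: 2·9 + (1)·4 = 22. ✓

y(n) = 2y(n-1) + y(n-2), y(0) = 1, y(1) = 4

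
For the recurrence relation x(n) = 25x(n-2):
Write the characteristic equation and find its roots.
Substitute x(n) = rⁿ and divide through by rⁿ⁻²: r² - 25 = 0
Factor: (r - 5)(r + 5) = 0, so r = 5, -5.
General solution: x(n) = A·5ⁿ + B·(-5)ⁿ

Characteristic: r² - 25 = 0, Roots: r = 5, -5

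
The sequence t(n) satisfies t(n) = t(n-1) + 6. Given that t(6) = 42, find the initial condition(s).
t(6) = t(0) + 6·6, so t(0) = 42 - 36 = 6.

t(0) = 6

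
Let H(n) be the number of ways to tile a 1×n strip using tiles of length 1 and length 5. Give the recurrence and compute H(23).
Condition on the last tile: it has length 1 (leaving a 1×(n-1) strip) or length 5 (leaving a 1×(n-5) strip), so H(n) = H(n-1) + H(n-5) (order-5 linear recurrence).
For 0 ≤ i < 5 only unit tiles fit, so H(i) = 1.
Iterating the recurrence: H(5) = 2, H(6) = 3, H(7) = 4, H(8) = 5, H(9) = 6, H(10) = 8, H(11) = 11, H(12) = 15, H(13) = 20, H(14) = 26, H(15) = 34, H(16) = 45, H(17) = 60, H(18) = 80, H(19) = 106, H(20) = 140, H(21) = 185, H(22) = 245, H(23) = 325.

H(n) = H(n-1) + H(n-5), with H(i) = 1 for 0 ≤ i < 5; H(23) = 325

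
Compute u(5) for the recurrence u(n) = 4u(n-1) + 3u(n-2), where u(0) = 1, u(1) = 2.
Computing the sequence terms:
1, 2, 11, 50, 233, 1082

1082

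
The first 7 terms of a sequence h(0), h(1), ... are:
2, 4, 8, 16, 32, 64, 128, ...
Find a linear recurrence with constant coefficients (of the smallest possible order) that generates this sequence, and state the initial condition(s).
Look for the lowest-order linear relation among consecutive terms.
Observation: each term is 2× the previous.
Check at n=2: 2·4 = 8. ✓

h(n) = 2 × h(n-1), h(0) = 2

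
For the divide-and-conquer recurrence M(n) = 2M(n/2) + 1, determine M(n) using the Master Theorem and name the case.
Master Theorem template: M(n) = a·M(n/b) + f(n).
Here: a=2, b=2, f(n)=1
Compute log_b(a) = log_2(2) = 1.
f(n) = 1 = O(n^(1-ε)) with ε = 1. Case 1: M(n) = Θ(n^log_b(a)) = Θ(n).

Case 1: M(n) = Θ(n)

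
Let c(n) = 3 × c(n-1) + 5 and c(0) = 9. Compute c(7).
Computing step by step:
c(0) = 9
c(1) = 3 × 9 + 5 = 32
c(2) = 3 × 32 + 5 = 101
c(3) = 3 × 101 + 5 = 308
c(4) = 3 × 308 + 5 = 929
c(5) = 3 × 929 + 5 = 2792
c(6) = 3 × 2792 + 5 = 8381
c(7) = 3 × 8381 + 5 = 25148

25148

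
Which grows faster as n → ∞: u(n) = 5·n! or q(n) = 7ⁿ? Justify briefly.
Comparing growth rates:
Growth-rate hierarchy: log n ≺ any polynomial ≺ any exponential cⁿ (c>1) ≺ n! ≺ nⁿ.
factorial dominates exponential base 7 asymptotically.

u(n) grows faster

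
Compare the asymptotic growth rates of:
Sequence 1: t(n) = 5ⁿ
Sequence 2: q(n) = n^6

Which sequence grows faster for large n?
Comparing growth rates:
Growth-rate hierarchy: log n ≺ any polynomial ≺ any exponential cⁿ (c>1) ≺ n! ≺ nⁿ.
exponential base 5 dominates polynomial degree 6 asymptotically.

t(n) grows faster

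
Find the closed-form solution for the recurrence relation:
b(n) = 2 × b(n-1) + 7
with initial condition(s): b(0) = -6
Recurrence: b(n) = 2 × b(n-1) + 7, initial: b(0) = -6.
Try b(n) = A·2ⁿ + C. Substituting: A·2ⁿ + C = 2(A·2ⁿ⁻¹ + C) + 7 = A·2ⁿ + 2C + 7, so C = 2C + 7, giving C = -7. Then b(0) = A - 7 = -6 gives A = 1.

b(n) = 2ⁿ - 7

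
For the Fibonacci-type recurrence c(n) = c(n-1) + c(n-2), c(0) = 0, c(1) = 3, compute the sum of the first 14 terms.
Computing the sequence terms: 0, 3, 3, 6, 9, 15, 24, 39, 63, 102, 165, 267, 432, 699
Adding these values together:

1827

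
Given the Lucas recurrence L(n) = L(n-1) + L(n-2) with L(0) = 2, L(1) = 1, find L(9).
Computing the sequence terms:
2, 1, 3, 4, 7, 11, 18, 29, 47, 76

76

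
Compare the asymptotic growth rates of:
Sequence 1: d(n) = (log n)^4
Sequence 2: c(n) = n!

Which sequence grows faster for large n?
Comparing growth rates:
Growth-rate hierarchy: log n ≺ any polynomial ≺ any exponential cⁿ (c>1) ≺ n! ≺ nⁿ.
factorial dominates polylogarithmic (log n)^4 asymptotically.

c(n) grows faster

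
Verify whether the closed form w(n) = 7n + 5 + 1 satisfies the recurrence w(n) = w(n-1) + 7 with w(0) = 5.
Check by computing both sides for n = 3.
From the recurrence with w(0) = 5:
  w(0) = 5, w(1) = 12, w(2) = 19, w(3) = 26
  so the recurrence gives w(3) = 26.
From the proposed closed form w(n) = 7n + 5 + 1:
  w(3) = 27.
The recurrence gives 26 but the closed form gives 27, so the closed form does not satisfy the recurrence.

No, the closed form is incorrect.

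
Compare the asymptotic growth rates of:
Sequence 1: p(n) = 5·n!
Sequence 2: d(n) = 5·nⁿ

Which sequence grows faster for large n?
Comparing growth rates:
Growth-rate hierarchy: log n ≺ any polynomial ≺ any exponential cⁿ (c>1) ≺ n! ≺ nⁿ.
super-exponential nⁿ dominates factorial asymptotically.

d(n) grows faster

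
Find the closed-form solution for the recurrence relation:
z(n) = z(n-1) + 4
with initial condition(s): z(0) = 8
Recurrence: z(n) = z(n-1) + 4, initial: z(0) = 8.
Each step adds 4, so z(n) = z(0) + 4n = 4n + 8.

z(n) = 4n + 8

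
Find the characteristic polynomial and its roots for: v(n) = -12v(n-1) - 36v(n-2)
Substitute v(n) = rⁿ and divide through by rⁿ⁻²: r² + 12r + 36 = 0
Factor: (r + 6)² = 0, so r = -6 (double root).
General solution: v(n) = (A + Bn)·(-6)ⁿ

Characteristic: r² + 12r + 36 = 0, Roots: r = -6 (double root)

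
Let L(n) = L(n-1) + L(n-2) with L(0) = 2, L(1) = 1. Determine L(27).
Computing the sequence terms:
2, 1, 3, 4, 7, 11, 18, 29, 47, 76, 123, 199, 322, 521, 843, 1364, 2207, 3571, 5778, 9349, 15127, 24476, 39603, 64079, 103682, 167761, 271443, 439204

439204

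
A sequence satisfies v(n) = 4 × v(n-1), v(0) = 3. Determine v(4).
Computing step by step:
v(0) = 3
v(1) = 4 × 3 = 12
v(2) = 4 × 12 = 48
v(3) = 4 × 48 = 192
v(4) = 4 × 192 = 768

768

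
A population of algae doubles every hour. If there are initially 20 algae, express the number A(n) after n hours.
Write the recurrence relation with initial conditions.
Each hour multiplies the count by 2, so the count after n hours depends only on the count after n-1 hours: A(n) = 2 × A(n-1). The starting count gives A(0) = 20.
Unrolling n times gives the closed form A(n) = 20 × 2ⁿ.

A(n) = 2 × A(n-1), A(0) = 20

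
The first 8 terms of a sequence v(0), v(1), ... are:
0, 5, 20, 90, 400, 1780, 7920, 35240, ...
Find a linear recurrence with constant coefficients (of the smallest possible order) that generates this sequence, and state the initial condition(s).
Look for the lowest-order linear relation among consecutive terms.
Observation: v(n) - 4·v(n-1) - (2)·v(n-2) = 0 holds for the shown terms, and no order-1 relation v(n) = α·v(n-1) + β fits.
Check at n=3: 4·20 + (2)·5 = 90. ✓

v(n) = 4v(n-1) + 2v(n-2), v(0) = 0, v(1) = 5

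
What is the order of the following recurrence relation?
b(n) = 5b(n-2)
The order is the largest lag k for which b(n-k) appears. Here the deepest term is b(n-2), so the order is 2.

Order 2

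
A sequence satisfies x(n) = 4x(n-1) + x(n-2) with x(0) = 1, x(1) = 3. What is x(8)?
Computing the sequence terms:
1, 3, 13, 55, 233, 987, 4181, 17711, 75025

75025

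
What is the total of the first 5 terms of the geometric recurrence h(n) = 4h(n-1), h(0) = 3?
Computing the sequence terms: 3, 12, 48, 192, 768
Adding these values together:

1023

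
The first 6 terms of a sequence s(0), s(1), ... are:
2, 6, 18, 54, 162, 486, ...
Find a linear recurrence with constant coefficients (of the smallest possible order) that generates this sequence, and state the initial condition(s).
Look for the lowest-order linear relation among consecutive terms.
Observation: each term is 3× the previous.
Check at n=2: 3·6 = 18. ✓

s(n) = 3 × s(n-1), s(0) = 2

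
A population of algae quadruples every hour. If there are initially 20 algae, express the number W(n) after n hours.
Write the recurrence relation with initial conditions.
Each hour multiplies the count by 4, so the count after n hours depends only on the count after n-1 hours: W(n) = 4 × W(n-1). The starting count gives W(0) = 20.
Unrolling n times gives the closed form W(n) = 20 × 4ⁿ.

W(n) = 4 × W(n-1), W(0) = 20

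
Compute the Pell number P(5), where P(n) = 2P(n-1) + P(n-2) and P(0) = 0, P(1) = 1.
Computing the sequence terms:
0, 1, 2, 5, 12, 29

29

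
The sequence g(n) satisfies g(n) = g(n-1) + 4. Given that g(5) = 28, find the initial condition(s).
g(5) = g(0) + 5·4, so g(0) = 28 - 20 = 8.

g(0) = 8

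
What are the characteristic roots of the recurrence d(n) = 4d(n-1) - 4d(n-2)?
Substitute d(n) = rⁿ and divide through by rⁿ⁻²: r² - 4r + 4 = 0
Factor: (r - 2)² = 0, so r = 2 (double root).
General solution: d(n) = (A + Bn)·2ⁿ

Characteristic: r² - 4r + 4 = 0, Roots: r = 2 (double root)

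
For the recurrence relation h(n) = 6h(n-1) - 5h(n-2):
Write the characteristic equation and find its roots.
Substitute h(n) = rⁿ and divide through by rⁿ⁻²: r² - 6r + 5 = 0
Factor: (r - 5)(r - 1) = 0, so r = 5, 1.
General solution: h(n) = A·5ⁿ + B·1ⁿ

Characteristic: r² - 6r + 5 = 0, Roots: r = 5, 1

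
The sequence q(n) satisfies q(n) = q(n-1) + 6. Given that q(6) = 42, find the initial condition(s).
q(6) = q(0) + 6·6, so q(0) = 42 - 36 = 6.

q(0) = 6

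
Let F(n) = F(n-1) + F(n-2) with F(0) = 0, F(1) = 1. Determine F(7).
Computing the sequence terms:
0, 1, 1, 2, 3, 5, 8, 13

13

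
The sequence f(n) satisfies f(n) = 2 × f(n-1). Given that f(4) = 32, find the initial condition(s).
In general f(n) = 2ⁿ · f(0). At n = 4: f(0) = f(4) / 2^4 = 32 / 16 = 2.

f(0) = 2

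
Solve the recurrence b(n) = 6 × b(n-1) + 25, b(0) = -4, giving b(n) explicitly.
Recurrence: b(n) = 6 × b(n-1) + 25, initial: b(0) = -4.
Try b(n) = A·6ⁿ + C. Substituting: A·6ⁿ + C = 6(A·6ⁿ⁻¹ + C) + 25 = A·6ⁿ + 6C + 25, so C = 6C + 25, giving C = -5. Then b(0) = A - 5 = -4 gives A = 1.

b(n) = 6ⁿ - 5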